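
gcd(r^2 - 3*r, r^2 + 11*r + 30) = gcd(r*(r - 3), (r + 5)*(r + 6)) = 1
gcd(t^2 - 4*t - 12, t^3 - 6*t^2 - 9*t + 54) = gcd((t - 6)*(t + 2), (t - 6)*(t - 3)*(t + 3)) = t - 6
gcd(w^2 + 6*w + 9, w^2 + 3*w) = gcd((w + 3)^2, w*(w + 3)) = w + 3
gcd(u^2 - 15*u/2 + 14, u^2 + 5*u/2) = 1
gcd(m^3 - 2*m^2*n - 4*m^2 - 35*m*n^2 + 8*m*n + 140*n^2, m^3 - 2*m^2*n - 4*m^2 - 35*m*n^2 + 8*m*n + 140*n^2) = m^3 - 2*m^2*n - 4*m^2 - 35*m*n^2 + 8*m*n + 140*n^2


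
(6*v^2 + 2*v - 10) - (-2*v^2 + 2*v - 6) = 8*v^2 - 4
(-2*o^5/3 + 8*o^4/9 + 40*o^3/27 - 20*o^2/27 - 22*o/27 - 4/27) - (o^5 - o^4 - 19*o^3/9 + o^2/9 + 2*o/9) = -5*o^5/3 + 17*o^4/9 + 97*o^3/27 - 23*o^2/27 - 28*o/27 - 4/27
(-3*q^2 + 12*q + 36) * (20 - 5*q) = 15*q^3 - 120*q^2 + 60*q + 720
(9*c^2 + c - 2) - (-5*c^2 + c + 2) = 14*c^2 - 4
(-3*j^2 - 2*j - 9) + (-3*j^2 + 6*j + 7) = -6*j^2 + 4*j - 2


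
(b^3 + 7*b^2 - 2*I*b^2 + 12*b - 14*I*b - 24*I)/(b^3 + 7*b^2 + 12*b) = (b - 2*I)/b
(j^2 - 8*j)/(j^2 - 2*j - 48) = j/(j + 6)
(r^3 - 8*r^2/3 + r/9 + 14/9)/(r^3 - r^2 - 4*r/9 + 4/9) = (3*r - 7)/(3*r - 2)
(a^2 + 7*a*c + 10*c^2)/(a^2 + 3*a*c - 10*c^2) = (a + 2*c)/(a - 2*c)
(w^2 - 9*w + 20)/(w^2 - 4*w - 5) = (w - 4)/(w + 1)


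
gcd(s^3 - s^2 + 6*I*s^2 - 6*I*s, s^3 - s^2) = s^2 - s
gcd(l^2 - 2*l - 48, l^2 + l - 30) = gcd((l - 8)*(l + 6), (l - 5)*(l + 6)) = l + 6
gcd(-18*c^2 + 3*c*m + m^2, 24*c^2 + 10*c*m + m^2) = 6*c + m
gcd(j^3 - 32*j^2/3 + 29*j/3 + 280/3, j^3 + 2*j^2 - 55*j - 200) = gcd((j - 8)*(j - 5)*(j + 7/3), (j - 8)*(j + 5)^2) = j - 8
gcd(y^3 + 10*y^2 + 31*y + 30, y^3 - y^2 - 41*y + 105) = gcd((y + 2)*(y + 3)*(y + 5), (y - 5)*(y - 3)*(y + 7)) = 1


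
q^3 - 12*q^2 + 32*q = q*(q - 8)*(q - 4)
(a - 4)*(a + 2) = a^2 - 2*a - 8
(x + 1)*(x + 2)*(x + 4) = x^3 + 7*x^2 + 14*x + 8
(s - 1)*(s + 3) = s^2 + 2*s - 3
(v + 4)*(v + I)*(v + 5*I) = v^3 + 4*v^2 + 6*I*v^2 - 5*v + 24*I*v - 20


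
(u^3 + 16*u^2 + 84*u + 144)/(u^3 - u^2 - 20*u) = (u^2 + 12*u + 36)/(u*(u - 5))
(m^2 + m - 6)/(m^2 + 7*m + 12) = (m - 2)/(m + 4)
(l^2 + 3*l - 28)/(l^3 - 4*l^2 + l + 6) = (l^2 + 3*l - 28)/(l^3 - 4*l^2 + l + 6)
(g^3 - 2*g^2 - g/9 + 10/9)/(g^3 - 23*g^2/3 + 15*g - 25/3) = (g + 2/3)/(g - 5)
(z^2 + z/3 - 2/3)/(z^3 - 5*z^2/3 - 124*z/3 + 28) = (z + 1)/(z^2 - z - 42)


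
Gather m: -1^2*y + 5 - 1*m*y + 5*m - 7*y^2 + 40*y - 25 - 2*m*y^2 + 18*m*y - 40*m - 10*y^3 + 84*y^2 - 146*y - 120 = m*(-2*y^2 + 17*y - 35) - 10*y^3 + 77*y^2 - 107*y - 140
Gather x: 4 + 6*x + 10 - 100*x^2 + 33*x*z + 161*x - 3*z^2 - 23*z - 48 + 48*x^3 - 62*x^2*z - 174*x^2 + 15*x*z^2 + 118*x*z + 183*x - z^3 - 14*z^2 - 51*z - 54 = 48*x^3 + x^2*(-62*z - 274) + x*(15*z^2 + 151*z + 350) - z^3 - 17*z^2 - 74*z - 88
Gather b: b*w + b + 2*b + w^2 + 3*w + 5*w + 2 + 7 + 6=b*(w + 3) + w^2 + 8*w + 15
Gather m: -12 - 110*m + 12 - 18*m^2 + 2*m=-18*m^2 - 108*m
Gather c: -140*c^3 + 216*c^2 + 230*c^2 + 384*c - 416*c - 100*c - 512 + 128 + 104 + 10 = -140*c^3 + 446*c^2 - 132*c - 270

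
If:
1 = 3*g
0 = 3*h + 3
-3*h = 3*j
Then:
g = 1/3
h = -1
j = 1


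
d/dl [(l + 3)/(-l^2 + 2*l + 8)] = (-l^2 + 2*l + 2*(l - 1)*(l + 3) + 8)/(-l^2 + 2*l + 8)^2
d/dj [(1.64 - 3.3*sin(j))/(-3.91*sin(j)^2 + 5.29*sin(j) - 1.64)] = (-12.903*sin(j)^2 + 12.8248*sin(j) - 3.2636)*cos(j)/(15.2881*sin(j)^4 - 41.3678*sin(j)^3 + 40.8089*sin(j)^2 - 17.3512*sin(j) + 2.6896)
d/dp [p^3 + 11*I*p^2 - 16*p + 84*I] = 3*p^2 + 22*I*p - 16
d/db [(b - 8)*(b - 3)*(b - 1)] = 3*b^2 - 24*b + 35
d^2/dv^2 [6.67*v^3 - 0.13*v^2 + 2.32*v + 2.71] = 40.02*v - 0.26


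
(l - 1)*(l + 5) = l^2 + 4*l - 5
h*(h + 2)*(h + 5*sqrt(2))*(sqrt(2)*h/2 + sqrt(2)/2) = sqrt(2)*h^4/2 + 3*sqrt(2)*h^3/2 + 5*h^3 + sqrt(2)*h^2 + 15*h^2 + 10*h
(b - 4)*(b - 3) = b^2 - 7*b + 12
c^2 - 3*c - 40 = (c - 8)*(c + 5)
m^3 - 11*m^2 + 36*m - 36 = (m - 6)*(m - 3)*(m - 2)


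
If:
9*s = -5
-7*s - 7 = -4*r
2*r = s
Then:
No Solution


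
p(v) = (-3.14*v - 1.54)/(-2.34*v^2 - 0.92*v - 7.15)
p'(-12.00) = -0.01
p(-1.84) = -0.32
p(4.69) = 0.26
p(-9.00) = -0.14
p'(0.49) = 0.24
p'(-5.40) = -0.03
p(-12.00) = -0.11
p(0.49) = 0.38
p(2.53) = 0.39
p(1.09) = 0.45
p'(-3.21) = -0.04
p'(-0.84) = 0.34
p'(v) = (-3.14*v - 1.54)*(4.68*v + 0.92)/(-2.34*v^2 - 0.92*v - 7.15)^2 - 3.14/(-2.34*v^2 - 0.92*v - 7.15)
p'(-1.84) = 0.05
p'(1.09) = 0.04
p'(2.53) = -0.07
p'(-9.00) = -0.01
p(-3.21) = -0.30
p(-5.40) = -0.22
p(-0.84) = -0.14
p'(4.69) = -0.04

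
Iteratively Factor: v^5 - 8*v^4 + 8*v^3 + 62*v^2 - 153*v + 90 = (v - 5)*(v^4 - 3*v^3 - 7*v^2 + 27*v - 18) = (v - 5)*(v - 2)*(v^3 - v^2 - 9*v + 9) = (v - 5)*(v - 3)*(v - 2)*(v^2 + 2*v - 3) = (v - 5)*(v - 3)*(v - 2)*(v - 1)*(v + 3)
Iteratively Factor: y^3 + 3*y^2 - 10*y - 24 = (y - 3)*(y^2 + 6*y + 8) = (y - 3)*(y + 4)*(y + 2)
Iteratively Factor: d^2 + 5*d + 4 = (d + 1)*(d + 4)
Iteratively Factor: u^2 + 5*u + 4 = (u + 1)*(u + 4)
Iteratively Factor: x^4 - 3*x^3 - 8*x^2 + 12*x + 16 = (x + 1)*(x^3 - 4*x^2 - 4*x + 16) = (x - 4)*(x + 1)*(x^2 - 4) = (x - 4)*(x + 1)*(x + 2)*(x - 2)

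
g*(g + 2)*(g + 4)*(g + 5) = g^4 + 11*g^3 + 38*g^2 + 40*g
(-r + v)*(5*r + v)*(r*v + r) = -5*r^3*v - 5*r^3 + 4*r^2*v^2 + 4*r^2*v + r*v^3 + r*v^2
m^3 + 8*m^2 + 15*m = m*(m + 3)*(m + 5)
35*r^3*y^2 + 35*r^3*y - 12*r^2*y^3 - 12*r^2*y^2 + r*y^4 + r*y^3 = y*(-7*r + y)*(-5*r + y)*(r*y + r)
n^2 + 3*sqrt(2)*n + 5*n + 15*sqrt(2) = (n + 5)*(n + 3*sqrt(2))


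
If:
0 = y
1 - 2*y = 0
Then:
No Solution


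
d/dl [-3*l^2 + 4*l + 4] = 4 - 6*l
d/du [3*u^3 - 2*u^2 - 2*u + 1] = 9*u^2 - 4*u - 2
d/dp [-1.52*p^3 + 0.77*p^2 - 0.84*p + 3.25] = -4.56*p^2 + 1.54*p - 0.84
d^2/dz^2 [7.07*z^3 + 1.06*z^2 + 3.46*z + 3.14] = 42.42*z + 2.12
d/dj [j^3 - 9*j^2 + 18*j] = 3*j^2 - 18*j + 18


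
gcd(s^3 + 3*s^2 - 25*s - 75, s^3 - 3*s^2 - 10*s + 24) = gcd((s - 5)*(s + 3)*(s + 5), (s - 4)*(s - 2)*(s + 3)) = s + 3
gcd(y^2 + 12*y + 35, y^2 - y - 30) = y + 5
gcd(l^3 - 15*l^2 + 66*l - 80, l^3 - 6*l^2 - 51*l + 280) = l^2 - 13*l + 40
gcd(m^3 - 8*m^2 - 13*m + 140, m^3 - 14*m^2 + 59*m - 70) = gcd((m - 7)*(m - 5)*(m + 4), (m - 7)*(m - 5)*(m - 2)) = m^2 - 12*m + 35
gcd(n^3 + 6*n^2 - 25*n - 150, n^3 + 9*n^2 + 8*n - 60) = n^2 + 11*n + 30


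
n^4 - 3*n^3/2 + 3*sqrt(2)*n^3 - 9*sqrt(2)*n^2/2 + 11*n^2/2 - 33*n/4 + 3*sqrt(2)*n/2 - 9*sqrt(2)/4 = (n - 3/2)*(n + sqrt(2)/2)*(n + sqrt(2))*(n + 3*sqrt(2)/2)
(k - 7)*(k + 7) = k^2 - 49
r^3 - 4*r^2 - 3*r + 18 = (r - 3)^2*(r + 2)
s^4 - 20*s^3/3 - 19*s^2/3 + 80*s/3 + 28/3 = (s - 7)*(s - 2)*(s + 1/3)*(s + 2)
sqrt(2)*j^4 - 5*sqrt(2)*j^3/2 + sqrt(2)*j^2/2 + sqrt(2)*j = j*(j - 2)*(j - 1)*(sqrt(2)*j + sqrt(2)/2)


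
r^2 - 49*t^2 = (r - 7*t)*(r + 7*t)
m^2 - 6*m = m*(m - 6)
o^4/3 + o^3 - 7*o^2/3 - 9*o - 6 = (o/3 + 1)*(o - 3)*(o + 1)*(o + 2)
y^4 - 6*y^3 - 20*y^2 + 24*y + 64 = (y - 8)*(y - 2)*(y + 2)^2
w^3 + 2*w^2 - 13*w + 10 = (w - 2)*(w - 1)*(w + 5)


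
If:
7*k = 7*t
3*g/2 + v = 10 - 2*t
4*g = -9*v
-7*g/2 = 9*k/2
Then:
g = -20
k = 140/9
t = 140/9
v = 80/9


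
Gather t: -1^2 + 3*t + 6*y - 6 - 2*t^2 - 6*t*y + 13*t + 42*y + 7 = -2*t^2 + t*(16 - 6*y) + 48*y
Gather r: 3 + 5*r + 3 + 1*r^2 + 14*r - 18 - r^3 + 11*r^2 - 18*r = -r^3 + 12*r^2 + r - 12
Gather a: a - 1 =a - 1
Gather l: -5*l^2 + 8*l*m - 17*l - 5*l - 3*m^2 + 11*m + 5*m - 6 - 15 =-5*l^2 + l*(8*m - 22) - 3*m^2 + 16*m - 21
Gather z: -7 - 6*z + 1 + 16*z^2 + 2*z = 16*z^2 - 4*z - 6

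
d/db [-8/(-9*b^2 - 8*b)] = 16*(-9*b - 4)/(b^2*(9*b + 8)^2)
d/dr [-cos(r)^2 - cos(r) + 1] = sin(r) + sin(2*r)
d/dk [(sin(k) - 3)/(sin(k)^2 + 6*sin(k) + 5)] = (6*sin(k) + cos(k)^2 + 22)*cos(k)/(sin(k)^2 + 6*sin(k) + 5)^2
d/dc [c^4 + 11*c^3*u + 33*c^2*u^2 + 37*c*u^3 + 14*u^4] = 4*c^3 + 33*c^2*u + 66*c*u^2 + 37*u^3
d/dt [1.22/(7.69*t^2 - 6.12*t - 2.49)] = (7.4664 - 18.7636*t)/(-7.69*t^2 + 6.12*t + 2.49)^2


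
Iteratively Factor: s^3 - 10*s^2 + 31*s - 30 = (s - 5)*(s^2 - 5*s + 6) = (s - 5)*(s - 3)*(s - 2)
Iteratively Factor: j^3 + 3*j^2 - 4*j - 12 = (j + 3)*(j^2 - 4) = (j + 2)*(j + 3)*(j - 2)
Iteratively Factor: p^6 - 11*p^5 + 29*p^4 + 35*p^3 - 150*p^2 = (p)*(p^5 - 11*p^4 + 29*p^3 + 35*p^2 - 150*p) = p*(p - 3)*(p^4 - 8*p^3 + 5*p^2 + 50*p) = p^2*(p - 3)*(p^3 - 8*p^2 + 5*p + 50) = p^2*(p - 5)*(p - 3)*(p^2 - 3*p - 10) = p^2*(p - 5)^2*(p - 3)*(p + 2)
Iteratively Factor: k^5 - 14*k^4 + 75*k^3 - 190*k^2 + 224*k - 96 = (k - 2)*(k^4 - 12*k^3 + 51*k^2 - 88*k + 48) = (k - 4)*(k - 2)*(k^3 - 8*k^2 + 19*k - 12) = (k - 4)*(k - 3)*(k - 2)*(k^2 - 5*k + 4) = (k - 4)^2*(k - 3)*(k - 2)*(k - 1)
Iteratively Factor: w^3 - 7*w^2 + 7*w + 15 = (w - 5)*(w^2 - 2*w - 3) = (w - 5)*(w - 3)*(w + 1)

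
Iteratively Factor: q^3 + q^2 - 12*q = (q - 3)*(q^2 + 4*q) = (q - 3)*(q + 4)*(q)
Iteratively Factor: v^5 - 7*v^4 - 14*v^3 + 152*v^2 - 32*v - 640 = (v + 2)*(v^4 - 9*v^3 + 4*v^2 + 144*v - 320) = (v - 5)*(v + 2)*(v^3 - 4*v^2 - 16*v + 64) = (v - 5)*(v - 4)*(v + 2)*(v^2 - 16) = (v - 5)*(v - 4)*(v + 2)*(v + 4)*(v - 4)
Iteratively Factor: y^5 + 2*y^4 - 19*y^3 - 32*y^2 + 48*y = (y + 4)*(y^4 - 2*y^3 - 11*y^2 + 12*y) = (y - 1)*(y + 4)*(y^3 - y^2 - 12*y) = y*(y - 1)*(y + 4)*(y^2 - y - 12) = y*(y - 4)*(y - 1)*(y + 4)*(y + 3)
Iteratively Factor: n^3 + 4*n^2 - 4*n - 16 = (n - 2)*(n^2 + 6*n + 8) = (n - 2)*(n + 4)*(n + 2)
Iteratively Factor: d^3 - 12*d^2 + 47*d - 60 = (d - 4)*(d^2 - 8*d + 15) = (d - 4)*(d - 3)*(d - 5)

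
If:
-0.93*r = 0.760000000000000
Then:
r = -0.82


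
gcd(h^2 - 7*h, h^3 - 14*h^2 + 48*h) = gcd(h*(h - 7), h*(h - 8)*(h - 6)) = h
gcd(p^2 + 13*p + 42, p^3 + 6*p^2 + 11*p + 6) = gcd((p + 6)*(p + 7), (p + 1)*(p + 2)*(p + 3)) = 1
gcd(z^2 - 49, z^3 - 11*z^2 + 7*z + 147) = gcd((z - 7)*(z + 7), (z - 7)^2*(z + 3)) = z - 7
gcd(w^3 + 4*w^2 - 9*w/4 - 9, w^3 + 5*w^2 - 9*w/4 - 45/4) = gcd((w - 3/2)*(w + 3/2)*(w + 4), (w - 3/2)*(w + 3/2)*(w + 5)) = w^2 - 9/4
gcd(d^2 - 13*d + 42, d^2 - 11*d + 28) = d - 7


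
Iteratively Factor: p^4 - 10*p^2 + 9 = (p + 3)*(p^3 - 3*p^2 - p + 3) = (p + 1)*(p + 3)*(p^2 - 4*p + 3) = (p - 3)*(p + 1)*(p + 3)*(p - 1)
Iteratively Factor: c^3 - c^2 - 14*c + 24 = (c - 2)*(c^2 + c - 12) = (c - 2)*(c + 4)*(c - 3)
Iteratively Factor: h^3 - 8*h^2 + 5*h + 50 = (h + 2)*(h^2 - 10*h + 25) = (h - 5)*(h + 2)*(h - 5)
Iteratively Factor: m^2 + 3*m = (m + 3)*(m)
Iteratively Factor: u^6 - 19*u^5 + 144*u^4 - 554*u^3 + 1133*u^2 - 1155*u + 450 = (u - 2)*(u^5 - 17*u^4 + 110*u^3 - 334*u^2 + 465*u - 225) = (u - 5)*(u - 2)*(u^4 - 12*u^3 + 50*u^2 - 84*u + 45) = (u - 5)*(u - 3)*(u - 2)*(u^3 - 9*u^2 + 23*u - 15) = (u - 5)*(u - 3)^2*(u - 2)*(u^2 - 6*u + 5) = (u - 5)^2*(u - 3)^2*(u - 2)*(u - 1)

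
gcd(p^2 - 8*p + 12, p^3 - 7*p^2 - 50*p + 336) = p - 6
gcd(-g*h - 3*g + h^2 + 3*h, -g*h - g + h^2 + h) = g - h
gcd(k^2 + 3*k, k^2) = k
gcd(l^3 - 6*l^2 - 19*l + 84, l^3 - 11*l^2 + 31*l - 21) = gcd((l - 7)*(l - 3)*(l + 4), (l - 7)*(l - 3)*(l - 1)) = l^2 - 10*l + 21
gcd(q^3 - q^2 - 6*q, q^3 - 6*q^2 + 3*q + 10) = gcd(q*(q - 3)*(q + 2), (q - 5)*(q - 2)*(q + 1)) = 1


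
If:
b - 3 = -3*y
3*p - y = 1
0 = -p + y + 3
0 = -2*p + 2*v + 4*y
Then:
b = 15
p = -1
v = 7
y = -4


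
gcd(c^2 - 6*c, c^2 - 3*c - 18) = c - 6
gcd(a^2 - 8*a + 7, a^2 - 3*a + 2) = a - 1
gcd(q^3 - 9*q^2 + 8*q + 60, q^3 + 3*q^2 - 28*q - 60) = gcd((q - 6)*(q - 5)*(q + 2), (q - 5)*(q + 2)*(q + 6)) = q^2 - 3*q - 10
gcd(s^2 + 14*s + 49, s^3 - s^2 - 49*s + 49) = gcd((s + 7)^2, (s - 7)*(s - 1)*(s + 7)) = s + 7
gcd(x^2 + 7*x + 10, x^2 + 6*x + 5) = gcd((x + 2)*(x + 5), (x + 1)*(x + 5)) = x + 5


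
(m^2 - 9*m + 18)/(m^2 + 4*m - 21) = (m - 6)/(m + 7)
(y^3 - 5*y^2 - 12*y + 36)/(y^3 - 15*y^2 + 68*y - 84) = (y + 3)/(y - 7)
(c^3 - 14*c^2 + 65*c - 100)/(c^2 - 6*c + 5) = (c^2 - 9*c + 20)/(c - 1)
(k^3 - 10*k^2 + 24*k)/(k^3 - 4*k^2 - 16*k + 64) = k*(k - 6)/(k^2 - 16)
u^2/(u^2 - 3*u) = u/(u - 3)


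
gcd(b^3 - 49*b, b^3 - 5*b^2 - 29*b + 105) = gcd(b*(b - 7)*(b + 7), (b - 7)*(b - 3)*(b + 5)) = b - 7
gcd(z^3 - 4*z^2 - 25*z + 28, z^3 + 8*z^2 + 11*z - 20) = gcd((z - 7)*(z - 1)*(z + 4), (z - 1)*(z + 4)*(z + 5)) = z^2 + 3*z - 4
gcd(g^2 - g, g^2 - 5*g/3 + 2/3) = g - 1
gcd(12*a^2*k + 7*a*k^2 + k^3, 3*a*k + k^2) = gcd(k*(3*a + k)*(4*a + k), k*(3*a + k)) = 3*a*k + k^2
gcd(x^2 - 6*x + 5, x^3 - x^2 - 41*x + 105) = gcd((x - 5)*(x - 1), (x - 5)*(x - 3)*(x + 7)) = x - 5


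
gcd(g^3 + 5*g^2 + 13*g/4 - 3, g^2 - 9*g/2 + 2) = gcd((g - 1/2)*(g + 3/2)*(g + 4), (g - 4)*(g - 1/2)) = g - 1/2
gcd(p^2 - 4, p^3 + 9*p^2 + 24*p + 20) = p + 2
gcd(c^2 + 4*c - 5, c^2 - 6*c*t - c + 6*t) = c - 1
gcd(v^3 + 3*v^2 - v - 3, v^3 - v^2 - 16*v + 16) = v - 1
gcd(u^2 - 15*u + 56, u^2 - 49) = u - 7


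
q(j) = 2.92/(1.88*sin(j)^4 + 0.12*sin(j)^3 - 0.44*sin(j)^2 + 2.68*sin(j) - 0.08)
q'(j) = 2.92*(-7.52*sin(j)^3*cos(j) - 0.36*sin(j)^2*cos(j) + 0.88*sin(j)*cos(j) - 2.68*cos(j))/(1.88*sin(j)^4 + 0.12*sin(j)^3 - 0.44*sin(j)^2 + 2.68*sin(j) - 0.08)^2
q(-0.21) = -4.46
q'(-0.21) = -18.69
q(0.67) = 1.69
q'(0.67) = -3.14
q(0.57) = 2.06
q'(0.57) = -4.28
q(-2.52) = -1.83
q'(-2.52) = 1.70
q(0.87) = 1.21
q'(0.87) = -1.81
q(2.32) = 1.31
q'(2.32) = 2.06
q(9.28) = 9.78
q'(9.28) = 83.67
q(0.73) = 1.52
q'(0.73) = -2.65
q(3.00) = 10.05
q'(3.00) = 88.51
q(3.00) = 10.05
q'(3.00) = 88.51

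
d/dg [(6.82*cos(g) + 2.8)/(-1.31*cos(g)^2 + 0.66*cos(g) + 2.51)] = (8.9342*sin(g)^2 - 7.336*cos(g) - 24.2044)*sin(g)/(-1.31*cos(g)^2 + 0.66*cos(g) + 2.51)^2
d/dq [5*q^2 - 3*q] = 10*q - 3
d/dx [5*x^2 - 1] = 10*x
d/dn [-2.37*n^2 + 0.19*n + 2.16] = 0.19 - 4.74*n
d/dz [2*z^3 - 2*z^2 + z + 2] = 6*z^2 - 4*z + 1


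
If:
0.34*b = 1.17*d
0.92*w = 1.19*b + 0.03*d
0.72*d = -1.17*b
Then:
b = 0.00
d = 0.00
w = 0.00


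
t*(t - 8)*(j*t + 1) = j*t^3 - 8*j*t^2 + t^2 - 8*t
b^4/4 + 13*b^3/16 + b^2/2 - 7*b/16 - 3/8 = (b/4 + 1/4)*(b - 3/4)*(b + 1)*(b + 2)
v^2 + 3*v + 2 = (v + 1)*(v + 2)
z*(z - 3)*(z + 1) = z^3 - 2*z^2 - 3*z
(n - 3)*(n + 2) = n^2 - n - 6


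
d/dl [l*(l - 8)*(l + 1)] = 3*l^2 - 14*l - 8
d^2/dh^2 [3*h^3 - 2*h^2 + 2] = 18*h - 4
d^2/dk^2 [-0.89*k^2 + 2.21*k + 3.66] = -1.78000000000000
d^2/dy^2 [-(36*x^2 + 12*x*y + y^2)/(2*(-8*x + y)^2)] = 28*x*(-13*x - y)/(4096*x^4 - 2048*x^3*y + 384*x^2*y^2 - 32*x*y^3 + y^4)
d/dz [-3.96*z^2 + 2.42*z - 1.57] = 2.42 - 7.92*z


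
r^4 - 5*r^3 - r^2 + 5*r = r*(r - 5)*(r - 1)*(r + 1)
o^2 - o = o*(o - 1)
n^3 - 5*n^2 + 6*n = n*(n - 3)*(n - 2)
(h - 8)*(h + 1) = h^2 - 7*h - 8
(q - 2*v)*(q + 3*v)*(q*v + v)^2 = q^4*v^2 + q^3*v^3 + 2*q^3*v^2 - 6*q^2*v^4 + 2*q^2*v^3 + q^2*v^2 - 12*q*v^4 + q*v^3 - 6*v^4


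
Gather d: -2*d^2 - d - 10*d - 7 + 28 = -2*d^2 - 11*d + 21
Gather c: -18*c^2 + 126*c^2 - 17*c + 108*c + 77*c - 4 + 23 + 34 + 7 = 108*c^2 + 168*c + 60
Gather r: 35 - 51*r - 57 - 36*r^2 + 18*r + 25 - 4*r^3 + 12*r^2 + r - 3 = -4*r^3 - 24*r^2 - 32*r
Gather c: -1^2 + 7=6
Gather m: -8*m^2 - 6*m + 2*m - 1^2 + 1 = -8*m^2 - 4*m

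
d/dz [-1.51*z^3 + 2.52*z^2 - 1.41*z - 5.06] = -4.53*z^2 + 5.04*z - 1.41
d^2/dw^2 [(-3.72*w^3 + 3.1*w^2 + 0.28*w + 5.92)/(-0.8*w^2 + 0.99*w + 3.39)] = (3.5527136788005e-15*w^5 - 7.105427357601e-15*w^4 + 22.200424*w^3 + 1.73215199999996*w^2 + 280.079352*w - 113.086068)/(0.512*w^6 - 1.9008*w^5 - 4.15656*w^4 + 15.138981*w^3 + 17.613423*w^2 - 34.131537*w - 38.958219)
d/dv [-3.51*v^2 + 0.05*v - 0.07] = 0.05 - 7.02*v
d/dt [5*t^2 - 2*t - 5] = 10*t - 2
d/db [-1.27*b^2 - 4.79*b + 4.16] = -2.54*b - 4.79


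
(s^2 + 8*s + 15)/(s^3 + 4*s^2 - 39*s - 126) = (s + 5)/(s^2 + s - 42)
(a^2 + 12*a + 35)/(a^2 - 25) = (a + 7)/(a - 5)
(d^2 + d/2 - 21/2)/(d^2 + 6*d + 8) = (2*d^2 + d - 21)/(2*(d^2 + 6*d + 8))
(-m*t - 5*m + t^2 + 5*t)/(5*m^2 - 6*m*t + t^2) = (t + 5)/(-5*m + t)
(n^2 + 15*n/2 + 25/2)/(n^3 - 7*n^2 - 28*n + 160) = (n + 5/2)/(n^2 - 12*n + 32)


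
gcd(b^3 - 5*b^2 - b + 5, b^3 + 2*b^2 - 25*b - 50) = b - 5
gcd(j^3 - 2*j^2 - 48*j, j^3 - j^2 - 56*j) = j^2 - 8*j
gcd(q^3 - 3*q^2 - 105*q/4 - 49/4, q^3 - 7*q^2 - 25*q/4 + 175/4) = q - 7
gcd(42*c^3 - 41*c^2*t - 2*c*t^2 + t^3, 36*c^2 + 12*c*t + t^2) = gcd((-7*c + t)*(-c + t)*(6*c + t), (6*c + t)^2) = 6*c + t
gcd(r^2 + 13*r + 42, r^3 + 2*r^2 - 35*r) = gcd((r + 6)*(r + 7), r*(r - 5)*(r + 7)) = r + 7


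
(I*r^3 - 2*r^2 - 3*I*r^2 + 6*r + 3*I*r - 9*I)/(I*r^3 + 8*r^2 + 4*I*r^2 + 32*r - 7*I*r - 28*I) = (r^2 + 3*r*(-1 + I) - 9*I)/(r^2 + r*(4 - 7*I) - 28*I)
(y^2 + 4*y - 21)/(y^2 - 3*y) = (y + 7)/y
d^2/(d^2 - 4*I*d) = d/(d - 4*I)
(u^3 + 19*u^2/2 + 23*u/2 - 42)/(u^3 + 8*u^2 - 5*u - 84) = (u - 3/2)/(u - 3)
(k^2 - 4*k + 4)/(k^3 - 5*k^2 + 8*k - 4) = 1/(k - 1)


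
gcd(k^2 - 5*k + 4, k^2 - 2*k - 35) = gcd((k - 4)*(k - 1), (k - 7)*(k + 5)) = 1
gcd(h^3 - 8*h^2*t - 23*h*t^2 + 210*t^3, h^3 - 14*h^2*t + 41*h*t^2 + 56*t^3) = -h + 7*t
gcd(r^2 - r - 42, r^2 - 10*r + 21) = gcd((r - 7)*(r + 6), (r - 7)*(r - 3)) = r - 7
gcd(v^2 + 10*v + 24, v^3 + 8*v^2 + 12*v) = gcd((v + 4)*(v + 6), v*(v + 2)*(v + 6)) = v + 6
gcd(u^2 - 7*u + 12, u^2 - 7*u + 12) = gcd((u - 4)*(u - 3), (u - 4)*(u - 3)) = u^2 - 7*u + 12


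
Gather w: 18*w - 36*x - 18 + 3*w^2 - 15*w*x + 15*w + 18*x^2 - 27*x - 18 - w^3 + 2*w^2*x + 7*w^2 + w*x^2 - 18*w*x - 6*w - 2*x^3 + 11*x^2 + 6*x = -w^3 + w^2*(2*x + 10) + w*(x^2 - 33*x + 27) - 2*x^3 + 29*x^2 - 57*x - 36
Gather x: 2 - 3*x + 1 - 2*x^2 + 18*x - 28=-2*x^2 + 15*x - 25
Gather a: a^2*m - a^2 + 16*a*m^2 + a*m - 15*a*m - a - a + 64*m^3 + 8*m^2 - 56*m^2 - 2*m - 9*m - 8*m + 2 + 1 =a^2*(m - 1) + a*(16*m^2 - 14*m - 2) + 64*m^3 - 48*m^2 - 19*m + 3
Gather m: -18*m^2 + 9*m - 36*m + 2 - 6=-18*m^2 - 27*m - 4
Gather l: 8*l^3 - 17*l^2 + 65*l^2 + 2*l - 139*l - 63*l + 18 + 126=8*l^3 + 48*l^2 - 200*l + 144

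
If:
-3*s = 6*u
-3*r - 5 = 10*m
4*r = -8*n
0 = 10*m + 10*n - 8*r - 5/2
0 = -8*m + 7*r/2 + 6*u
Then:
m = -23/64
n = 15/64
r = -15/32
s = 79/192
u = -79/384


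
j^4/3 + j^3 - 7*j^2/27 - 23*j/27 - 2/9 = (j/3 + 1)*(j - 1)*(j + 1/3)*(j + 2/3)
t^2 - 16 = (t - 4)*(t + 4)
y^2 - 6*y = y*(y - 6)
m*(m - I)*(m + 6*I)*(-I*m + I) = -I*m^4 + 5*m^3 + I*m^3 - 5*m^2 - 6*I*m^2 + 6*I*m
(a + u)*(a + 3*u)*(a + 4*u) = a^3 + 8*a^2*u + 19*a*u^2 + 12*u^3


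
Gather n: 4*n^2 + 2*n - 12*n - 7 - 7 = 4*n^2 - 10*n - 14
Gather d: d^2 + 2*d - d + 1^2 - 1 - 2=d^2 + d - 2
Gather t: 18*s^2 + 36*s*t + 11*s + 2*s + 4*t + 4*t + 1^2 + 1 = 18*s^2 + 13*s + t*(36*s + 8) + 2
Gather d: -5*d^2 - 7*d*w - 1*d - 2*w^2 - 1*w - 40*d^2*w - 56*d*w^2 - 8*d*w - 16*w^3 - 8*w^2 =d^2*(-40*w - 5) + d*(-56*w^2 - 15*w - 1) - 16*w^3 - 10*w^2 - w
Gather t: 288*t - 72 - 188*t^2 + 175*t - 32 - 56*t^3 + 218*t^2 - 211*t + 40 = -56*t^3 + 30*t^2 + 252*t - 64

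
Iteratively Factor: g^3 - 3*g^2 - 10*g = (g - 5)*(g^2 + 2*g) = g*(g - 5)*(g + 2)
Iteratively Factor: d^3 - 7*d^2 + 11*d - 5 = (d - 1)*(d^2 - 6*d + 5) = (d - 1)^2*(d - 5)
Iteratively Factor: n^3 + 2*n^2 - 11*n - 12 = (n + 4)*(n^2 - 2*n - 3) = (n - 3)*(n + 4)*(n + 1)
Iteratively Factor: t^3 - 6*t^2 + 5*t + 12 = (t - 3)*(t^2 - 3*t - 4) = (t - 4)*(t - 3)*(t + 1)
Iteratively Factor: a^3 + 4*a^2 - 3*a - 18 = (a - 2)*(a^2 + 6*a + 9) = (a - 2)*(a + 3)*(a + 3)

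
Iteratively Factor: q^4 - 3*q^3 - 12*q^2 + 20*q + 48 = (q - 3)*(q^3 - 12*q - 16) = (q - 3)*(q + 2)*(q^2 - 2*q - 8) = (q - 3)*(q + 2)^2*(q - 4)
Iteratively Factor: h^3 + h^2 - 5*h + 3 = (h - 1)*(h^2 + 2*h - 3) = (h - 1)^2*(h + 3)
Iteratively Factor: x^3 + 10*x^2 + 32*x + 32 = (x + 4)*(x^2 + 6*x + 8) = (x + 2)*(x + 4)*(x + 4)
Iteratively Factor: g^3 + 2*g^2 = (g + 2)*(g^2) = g*(g + 2)*(g)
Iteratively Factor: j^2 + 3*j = (j)*(j + 3)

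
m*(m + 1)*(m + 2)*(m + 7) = m^4 + 10*m^3 + 23*m^2 + 14*m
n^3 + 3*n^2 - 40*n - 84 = (n - 6)*(n + 2)*(n + 7)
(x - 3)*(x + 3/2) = x^2 - 3*x/2 - 9/2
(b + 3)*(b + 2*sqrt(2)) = b^2 + 2*sqrt(2)*b + 3*b + 6*sqrt(2)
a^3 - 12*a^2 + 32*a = a*(a - 8)*(a - 4)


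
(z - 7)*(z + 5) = z^2 - 2*z - 35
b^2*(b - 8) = b^3 - 8*b^2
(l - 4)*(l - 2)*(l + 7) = l^3 + l^2 - 34*l + 56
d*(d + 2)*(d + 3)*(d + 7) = d^4 + 12*d^3 + 41*d^2 + 42*d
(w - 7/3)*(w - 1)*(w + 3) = w^3 - w^2/3 - 23*w/3 + 7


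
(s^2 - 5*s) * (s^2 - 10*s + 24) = s^4 - 15*s^3 + 74*s^2 - 120*s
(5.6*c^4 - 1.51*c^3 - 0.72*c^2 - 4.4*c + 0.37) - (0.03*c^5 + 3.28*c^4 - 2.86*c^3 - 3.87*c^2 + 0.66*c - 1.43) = -0.03*c^5 + 2.32*c^4 + 1.35*c^3 + 3.15*c^2 - 5.06*c + 1.8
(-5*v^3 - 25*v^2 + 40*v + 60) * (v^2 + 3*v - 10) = -5*v^5 - 40*v^4 + 15*v^3 + 430*v^2 - 220*v - 600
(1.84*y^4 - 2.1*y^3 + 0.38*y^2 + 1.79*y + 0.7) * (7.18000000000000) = 13.2112*y^4 - 15.078*y^3 + 2.7284*y^2 + 12.8522*y + 5.026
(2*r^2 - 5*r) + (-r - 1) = 2*r^2 - 6*r - 1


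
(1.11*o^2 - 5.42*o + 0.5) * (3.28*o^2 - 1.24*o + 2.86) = 3.6408*o^4 - 19.154*o^3 + 11.5354*o^2 - 16.1212*o + 1.43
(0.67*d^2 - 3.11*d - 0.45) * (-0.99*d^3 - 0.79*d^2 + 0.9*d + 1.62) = -0.6633*d^5 + 2.5496*d^4 + 3.5054*d^3 - 1.3581*d^2 - 5.4432*d - 0.729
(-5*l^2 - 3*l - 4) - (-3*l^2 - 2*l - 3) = -2*l^2 - l - 1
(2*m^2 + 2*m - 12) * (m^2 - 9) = 2*m^4 + 2*m^3 - 30*m^2 - 18*m + 108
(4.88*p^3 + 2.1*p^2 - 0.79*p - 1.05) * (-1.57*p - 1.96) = -7.6616*p^4 - 12.8618*p^3 - 2.8757*p^2 + 3.1969*p + 2.058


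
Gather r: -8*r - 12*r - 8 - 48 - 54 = -20*r - 110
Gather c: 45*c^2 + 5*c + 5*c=45*c^2 + 10*c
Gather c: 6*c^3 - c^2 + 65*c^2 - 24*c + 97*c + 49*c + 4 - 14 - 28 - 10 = 6*c^3 + 64*c^2 + 122*c - 48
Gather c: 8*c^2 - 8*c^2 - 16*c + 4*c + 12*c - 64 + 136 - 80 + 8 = 0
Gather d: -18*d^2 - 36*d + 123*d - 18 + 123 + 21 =-18*d^2 + 87*d + 126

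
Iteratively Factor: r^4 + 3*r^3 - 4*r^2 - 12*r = (r + 2)*(r^3 + r^2 - 6*r) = (r - 2)*(r + 2)*(r^2 + 3*r) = r*(r - 2)*(r + 2)*(r + 3)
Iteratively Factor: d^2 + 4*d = (d + 4)*(d)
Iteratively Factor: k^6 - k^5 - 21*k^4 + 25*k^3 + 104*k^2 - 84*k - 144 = (k + 4)*(k^5 - 5*k^4 - k^3 + 29*k^2 - 12*k - 36) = (k - 3)*(k + 4)*(k^4 - 2*k^3 - 7*k^2 + 8*k + 12) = (k - 3)*(k - 2)*(k + 4)*(k^3 - 7*k - 6) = (k - 3)*(k - 2)*(k + 2)*(k + 4)*(k^2 - 2*k - 3) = (k - 3)^2*(k - 2)*(k + 2)*(k + 4)*(k + 1)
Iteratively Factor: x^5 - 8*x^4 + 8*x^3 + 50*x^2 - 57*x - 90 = (x - 3)*(x^4 - 5*x^3 - 7*x^2 + 29*x + 30) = (x - 3)*(x + 1)*(x^3 - 6*x^2 - x + 30) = (x - 5)*(x - 3)*(x + 1)*(x^2 - x - 6) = (x - 5)*(x - 3)*(x + 1)*(x + 2)*(x - 3)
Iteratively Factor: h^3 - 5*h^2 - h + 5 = (h - 1)*(h^2 - 4*h - 5) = (h - 5)*(h - 1)*(h + 1)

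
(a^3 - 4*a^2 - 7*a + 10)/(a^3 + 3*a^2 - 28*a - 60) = (a - 1)/(a + 6)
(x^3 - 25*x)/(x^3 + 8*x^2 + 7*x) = (x^2 - 25)/(x^2 + 8*x + 7)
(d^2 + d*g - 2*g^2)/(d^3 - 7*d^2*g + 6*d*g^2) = (d + 2*g)/(d*(d - 6*g))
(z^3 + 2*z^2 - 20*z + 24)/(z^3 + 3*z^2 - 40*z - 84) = (z^3 + 2*z^2 - 20*z + 24)/(z^3 + 3*z^2 - 40*z - 84)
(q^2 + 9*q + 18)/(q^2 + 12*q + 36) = (q + 3)/(q + 6)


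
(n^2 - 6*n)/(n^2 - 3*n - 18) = n/(n + 3)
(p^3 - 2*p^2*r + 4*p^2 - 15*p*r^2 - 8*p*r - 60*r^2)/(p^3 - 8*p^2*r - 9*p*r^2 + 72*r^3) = (p^2 - 5*p*r + 4*p - 20*r)/(p^2 - 11*p*r + 24*r^2)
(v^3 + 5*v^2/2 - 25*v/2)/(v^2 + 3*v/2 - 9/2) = v*(2*v^2 + 5*v - 25)/(2*v^2 + 3*v - 9)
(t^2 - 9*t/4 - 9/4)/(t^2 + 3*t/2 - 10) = (4*t^2 - 9*t - 9)/(2*(2*t^2 + 3*t - 20))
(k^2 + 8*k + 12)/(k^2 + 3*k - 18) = (k + 2)/(k - 3)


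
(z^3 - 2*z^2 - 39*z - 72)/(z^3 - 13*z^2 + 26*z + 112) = (z^2 + 6*z + 9)/(z^2 - 5*z - 14)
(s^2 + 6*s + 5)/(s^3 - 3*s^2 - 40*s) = (s + 1)/(s*(s - 8))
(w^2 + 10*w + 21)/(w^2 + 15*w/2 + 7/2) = 2*(w + 3)/(2*w + 1)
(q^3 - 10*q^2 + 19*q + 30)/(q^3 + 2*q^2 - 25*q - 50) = (q^2 - 5*q - 6)/(q^2 + 7*q + 10)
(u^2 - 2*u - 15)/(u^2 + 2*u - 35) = (u + 3)/(u + 7)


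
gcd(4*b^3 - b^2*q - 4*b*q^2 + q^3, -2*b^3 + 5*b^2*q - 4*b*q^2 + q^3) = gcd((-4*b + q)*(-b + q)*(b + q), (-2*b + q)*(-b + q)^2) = -b + q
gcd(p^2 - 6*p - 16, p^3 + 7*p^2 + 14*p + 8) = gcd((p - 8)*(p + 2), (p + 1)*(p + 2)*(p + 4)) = p + 2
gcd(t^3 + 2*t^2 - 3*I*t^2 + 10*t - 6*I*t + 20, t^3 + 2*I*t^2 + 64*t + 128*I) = t + 2*I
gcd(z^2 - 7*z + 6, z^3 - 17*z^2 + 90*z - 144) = z - 6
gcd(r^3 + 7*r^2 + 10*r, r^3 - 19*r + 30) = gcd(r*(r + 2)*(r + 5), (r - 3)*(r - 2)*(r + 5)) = r + 5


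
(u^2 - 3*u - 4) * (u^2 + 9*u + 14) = u^4 + 6*u^3 - 17*u^2 - 78*u - 56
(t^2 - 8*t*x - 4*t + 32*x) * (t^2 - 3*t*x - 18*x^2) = t^4 - 11*t^3*x - 4*t^3 + 6*t^2*x^2 + 44*t^2*x + 144*t*x^3 - 24*t*x^2 - 576*x^3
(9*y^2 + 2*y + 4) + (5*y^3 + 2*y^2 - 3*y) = 5*y^3 + 11*y^2 - y + 4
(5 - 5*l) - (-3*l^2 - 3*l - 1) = 3*l^2 - 2*l + 6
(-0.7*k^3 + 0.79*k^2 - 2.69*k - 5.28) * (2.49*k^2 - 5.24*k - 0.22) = -1.743*k^5 + 5.6351*k^4 - 10.6837*k^3 + 0.7746*k^2 + 28.259*k + 1.1616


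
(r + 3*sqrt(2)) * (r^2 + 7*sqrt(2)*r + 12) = r^3 + 10*sqrt(2)*r^2 + 54*r + 36*sqrt(2)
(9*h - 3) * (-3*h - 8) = -27*h^2 - 63*h + 24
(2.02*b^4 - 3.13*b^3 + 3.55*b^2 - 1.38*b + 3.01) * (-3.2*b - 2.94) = -6.464*b^5 + 4.0772*b^4 - 2.1578*b^3 - 6.021*b^2 - 5.5748*b - 8.8494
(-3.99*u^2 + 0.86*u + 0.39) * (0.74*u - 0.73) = -2.9526*u^3 + 3.5491*u^2 - 0.3392*u - 0.2847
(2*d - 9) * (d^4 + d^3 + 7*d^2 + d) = 2*d^5 - 7*d^4 + 5*d^3 - 61*d^2 - 9*d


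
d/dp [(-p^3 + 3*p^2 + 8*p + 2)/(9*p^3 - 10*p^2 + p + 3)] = (-17*p^4 - 146*p^3 + 20*p^2 + 58*p + 22)/(81*p^6 - 180*p^5 + 118*p^4 + 34*p^3 - 59*p^2 + 6*p + 9)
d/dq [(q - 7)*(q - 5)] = 2*q - 12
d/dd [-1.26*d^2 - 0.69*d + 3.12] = -2.52*d - 0.69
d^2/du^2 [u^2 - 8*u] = 2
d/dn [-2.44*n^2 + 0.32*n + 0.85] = 0.32 - 4.88*n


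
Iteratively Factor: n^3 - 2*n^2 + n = (n - 1)*(n^2 - n) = (n - 1)^2*(n)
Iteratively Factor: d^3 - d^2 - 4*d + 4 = (d - 1)*(d^2 - 4) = (d - 1)*(d + 2)*(d - 2)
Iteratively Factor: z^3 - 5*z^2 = (z - 5)*(z^2) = z*(z - 5)*(z)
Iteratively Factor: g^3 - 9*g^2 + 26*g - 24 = (g - 2)*(g^2 - 7*g + 12) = (g - 3)*(g - 2)*(g - 4)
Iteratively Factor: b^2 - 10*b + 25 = (b - 5)*(b - 5)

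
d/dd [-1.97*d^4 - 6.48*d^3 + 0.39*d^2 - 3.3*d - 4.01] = -7.88*d^3 - 19.44*d^2 + 0.78*d - 3.3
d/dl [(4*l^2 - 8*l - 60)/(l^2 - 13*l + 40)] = -44/(l^2 - 16*l + 64)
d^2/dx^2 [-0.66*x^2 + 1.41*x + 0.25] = -1.32000000000000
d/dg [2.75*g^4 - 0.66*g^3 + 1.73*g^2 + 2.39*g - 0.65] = 11.0*g^3 - 1.98*g^2 + 3.46*g + 2.39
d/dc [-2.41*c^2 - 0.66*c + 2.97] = -4.82*c - 0.66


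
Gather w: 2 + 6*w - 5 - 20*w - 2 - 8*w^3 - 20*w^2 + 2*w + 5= -8*w^3 - 20*w^2 - 12*w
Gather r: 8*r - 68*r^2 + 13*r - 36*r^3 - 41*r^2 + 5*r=-36*r^3 - 109*r^2 + 26*r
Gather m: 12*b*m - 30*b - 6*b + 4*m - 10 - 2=-36*b + m*(12*b + 4) - 12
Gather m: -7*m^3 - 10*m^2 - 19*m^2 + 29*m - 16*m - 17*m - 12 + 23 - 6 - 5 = -7*m^3 - 29*m^2 - 4*m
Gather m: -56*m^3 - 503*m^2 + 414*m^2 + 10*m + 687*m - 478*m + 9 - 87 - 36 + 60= -56*m^3 - 89*m^2 + 219*m - 54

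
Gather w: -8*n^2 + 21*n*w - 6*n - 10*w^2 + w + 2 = -8*n^2 - 6*n - 10*w^2 + w*(21*n + 1) + 2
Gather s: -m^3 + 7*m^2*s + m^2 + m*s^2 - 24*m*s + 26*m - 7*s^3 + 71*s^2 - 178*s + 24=-m^3 + m^2 + 26*m - 7*s^3 + s^2*(m + 71) + s*(7*m^2 - 24*m - 178) + 24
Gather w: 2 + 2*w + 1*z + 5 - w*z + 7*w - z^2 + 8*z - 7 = w*(9 - z) - z^2 + 9*z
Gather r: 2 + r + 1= r + 3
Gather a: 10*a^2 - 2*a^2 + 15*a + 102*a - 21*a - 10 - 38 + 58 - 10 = 8*a^2 + 96*a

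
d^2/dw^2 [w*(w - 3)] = 2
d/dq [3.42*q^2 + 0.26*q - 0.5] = 6.84*q + 0.26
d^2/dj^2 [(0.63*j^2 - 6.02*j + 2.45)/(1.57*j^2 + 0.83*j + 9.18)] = (-1.77635683940025e-15*j^4 - 31.319302*j^3 - 18.245598*j^2 + 539.738682*j + 130.67467)/(3.869893*j^6 + 6.137601*j^5 + 71.128065*j^4 + 72.346535*j^3 + 415.89531*j^2 + 209.838276*j + 773.620632)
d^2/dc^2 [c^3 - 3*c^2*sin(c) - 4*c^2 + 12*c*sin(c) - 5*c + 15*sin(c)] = 3*c^2*sin(c) - 12*sqrt(2)*c*sin(c + pi/4) + 6*c - 21*sin(c) + 24*cos(c) - 8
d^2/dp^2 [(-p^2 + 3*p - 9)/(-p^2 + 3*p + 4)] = 26*(3*p^2 - 9*p + 13)/(p^6 - 9*p^5 + 15*p^4 + 45*p^3 - 60*p^2 - 144*p - 64)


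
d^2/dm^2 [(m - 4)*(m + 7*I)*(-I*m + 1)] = -6*I*m + 16 + 8*I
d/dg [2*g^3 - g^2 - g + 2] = 6*g^2 - 2*g - 1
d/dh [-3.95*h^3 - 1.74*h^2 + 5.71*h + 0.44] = -11.85*h^2 - 3.48*h + 5.71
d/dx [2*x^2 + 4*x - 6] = 4*x + 4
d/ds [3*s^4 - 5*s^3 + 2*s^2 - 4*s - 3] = 12*s^3 - 15*s^2 + 4*s - 4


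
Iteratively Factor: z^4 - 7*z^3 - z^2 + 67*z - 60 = (z - 1)*(z^3 - 6*z^2 - 7*z + 60) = (z - 5)*(z - 1)*(z^2 - z - 12) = (z - 5)*(z - 4)*(z - 1)*(z + 3)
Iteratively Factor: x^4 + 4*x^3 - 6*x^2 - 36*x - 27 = (x - 3)*(x^3 + 7*x^2 + 15*x + 9) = (x - 3)*(x + 1)*(x^2 + 6*x + 9) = (x - 3)*(x + 1)*(x + 3)*(x + 3)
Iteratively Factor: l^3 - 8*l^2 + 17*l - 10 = (l - 2)*(l^2 - 6*l + 5) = (l - 5)*(l - 2)*(l - 1)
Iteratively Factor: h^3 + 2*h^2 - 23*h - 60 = (h + 3)*(h^2 - h - 20) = (h - 5)*(h + 3)*(h + 4)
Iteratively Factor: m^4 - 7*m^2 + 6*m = (m + 3)*(m^3 - 3*m^2 + 2*m) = (m - 1)*(m + 3)*(m^2 - 2*m) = m*(m - 1)*(m + 3)*(m - 2)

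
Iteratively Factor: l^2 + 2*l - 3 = (l + 3)*(l - 1)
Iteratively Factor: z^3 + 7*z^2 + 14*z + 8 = (z + 2)*(z^2 + 5*z + 4) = (z + 1)*(z + 2)*(z + 4)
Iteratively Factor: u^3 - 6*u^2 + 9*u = (u)*(u^2 - 6*u + 9) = u*(u - 3)*(u - 3)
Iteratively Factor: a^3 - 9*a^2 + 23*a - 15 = (a - 1)*(a^2 - 8*a + 15) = (a - 3)*(a - 1)*(a - 5)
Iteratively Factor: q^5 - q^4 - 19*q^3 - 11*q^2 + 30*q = (q)*(q^4 - q^3 - 19*q^2 - 11*q + 30) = q*(q - 5)*(q^3 + 4*q^2 + q - 6) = q*(q - 5)*(q + 2)*(q^2 + 2*q - 3) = q*(q - 5)*(q + 2)*(q + 3)*(q - 1)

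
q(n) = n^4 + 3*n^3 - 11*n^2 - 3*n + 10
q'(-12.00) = -5355.00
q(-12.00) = 14014.00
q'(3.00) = 120.00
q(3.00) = 64.00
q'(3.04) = 125.67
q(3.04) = 68.91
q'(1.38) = -5.71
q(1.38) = -3.58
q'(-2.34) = 46.51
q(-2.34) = -51.67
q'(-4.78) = -129.07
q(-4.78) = -32.59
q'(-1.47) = 36.08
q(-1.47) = -14.22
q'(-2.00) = 45.00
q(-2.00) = -36.00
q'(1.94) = 17.40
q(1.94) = -1.15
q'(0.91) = -12.55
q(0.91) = 1.11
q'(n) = 4*n^3 + 9*n^2 - 22*n - 3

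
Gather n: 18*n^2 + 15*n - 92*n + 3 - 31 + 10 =18*n^2 - 77*n - 18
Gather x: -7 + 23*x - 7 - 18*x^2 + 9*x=-18*x^2 + 32*x - 14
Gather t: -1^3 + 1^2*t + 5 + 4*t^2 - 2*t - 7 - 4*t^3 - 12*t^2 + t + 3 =-4*t^3 - 8*t^2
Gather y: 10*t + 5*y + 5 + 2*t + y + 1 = 12*t + 6*y + 6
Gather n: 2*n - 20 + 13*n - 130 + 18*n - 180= 33*n - 330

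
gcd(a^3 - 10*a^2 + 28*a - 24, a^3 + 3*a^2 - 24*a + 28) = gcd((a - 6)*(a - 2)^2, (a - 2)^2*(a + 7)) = a^2 - 4*a + 4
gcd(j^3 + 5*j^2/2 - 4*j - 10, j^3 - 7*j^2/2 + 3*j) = j - 2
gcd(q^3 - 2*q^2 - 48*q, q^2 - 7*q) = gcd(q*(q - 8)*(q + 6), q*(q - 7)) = q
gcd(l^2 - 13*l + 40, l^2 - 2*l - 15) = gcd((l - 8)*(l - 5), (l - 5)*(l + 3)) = l - 5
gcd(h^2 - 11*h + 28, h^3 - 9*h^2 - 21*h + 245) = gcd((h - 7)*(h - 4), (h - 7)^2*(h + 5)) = h - 7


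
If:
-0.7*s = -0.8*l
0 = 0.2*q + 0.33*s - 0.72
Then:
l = 0.875*s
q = 3.6 - 1.65*s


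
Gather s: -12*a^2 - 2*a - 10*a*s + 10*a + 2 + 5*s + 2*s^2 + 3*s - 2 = -12*a^2 + 8*a + 2*s^2 + s*(8 - 10*a)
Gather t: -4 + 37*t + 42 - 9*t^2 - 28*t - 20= -9*t^2 + 9*t + 18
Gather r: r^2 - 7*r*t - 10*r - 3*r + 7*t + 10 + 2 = r^2 + r*(-7*t - 13) + 7*t + 12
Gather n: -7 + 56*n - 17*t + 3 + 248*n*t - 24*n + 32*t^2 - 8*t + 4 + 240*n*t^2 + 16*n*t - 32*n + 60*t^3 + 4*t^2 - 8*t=n*(240*t^2 + 264*t) + 60*t^3 + 36*t^2 - 33*t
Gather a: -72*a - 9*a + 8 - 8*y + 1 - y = -81*a - 9*y + 9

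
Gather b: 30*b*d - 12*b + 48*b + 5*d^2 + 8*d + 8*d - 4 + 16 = b*(30*d + 36) + 5*d^2 + 16*d + 12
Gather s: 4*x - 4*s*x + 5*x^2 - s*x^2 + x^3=s*(-x^2 - 4*x) + x^3 + 5*x^2 + 4*x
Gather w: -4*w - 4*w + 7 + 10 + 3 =20 - 8*w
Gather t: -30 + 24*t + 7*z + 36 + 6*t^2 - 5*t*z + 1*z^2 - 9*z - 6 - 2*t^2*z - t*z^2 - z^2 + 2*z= t^2*(6 - 2*z) + t*(-z^2 - 5*z + 24)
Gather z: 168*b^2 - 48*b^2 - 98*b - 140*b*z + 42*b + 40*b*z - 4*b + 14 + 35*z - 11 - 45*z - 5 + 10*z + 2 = 120*b^2 - 100*b*z - 60*b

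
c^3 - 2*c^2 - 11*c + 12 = (c - 4)*(c - 1)*(c + 3)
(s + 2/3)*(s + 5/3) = s^2 + 7*s/3 + 10/9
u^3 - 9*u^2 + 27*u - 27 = (u - 3)^3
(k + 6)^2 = k^2 + 12*k + 36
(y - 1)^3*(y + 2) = y^4 - y^3 - 3*y^2 + 5*y - 2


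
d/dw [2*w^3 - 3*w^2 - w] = 6*w^2 - 6*w - 1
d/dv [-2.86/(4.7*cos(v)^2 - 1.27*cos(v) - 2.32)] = (3.6322 - 26.884*cos(v))*sin(v)/(-4.7*cos(v)^2 + 1.27*cos(v) + 2.32)^2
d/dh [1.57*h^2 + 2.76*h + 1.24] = 3.14*h + 2.76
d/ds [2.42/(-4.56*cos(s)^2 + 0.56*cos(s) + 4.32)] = (1.3552 - 22.0704*cos(s))*sin(s)/(-4.56*cos(s)^2 + 0.56*cos(s) + 4.32)^2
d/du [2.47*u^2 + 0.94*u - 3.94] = 4.94*u + 0.94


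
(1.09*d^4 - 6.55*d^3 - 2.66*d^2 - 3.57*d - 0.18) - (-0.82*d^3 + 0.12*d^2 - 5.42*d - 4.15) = 1.09*d^4 - 5.73*d^3 - 2.78*d^2 + 1.85*d + 3.97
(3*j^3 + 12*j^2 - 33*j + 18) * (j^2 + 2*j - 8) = 3*j^5 + 18*j^4 - 33*j^3 - 144*j^2 + 300*j - 144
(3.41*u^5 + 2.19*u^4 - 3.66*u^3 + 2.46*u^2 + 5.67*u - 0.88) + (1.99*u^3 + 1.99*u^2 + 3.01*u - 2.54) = 3.41*u^5 + 2.19*u^4 - 1.67*u^3 + 4.45*u^2 + 8.68*u - 3.42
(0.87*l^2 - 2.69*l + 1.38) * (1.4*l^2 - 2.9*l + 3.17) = 1.218*l^4 - 6.289*l^3 + 12.4909*l^2 - 12.5293*l + 4.3746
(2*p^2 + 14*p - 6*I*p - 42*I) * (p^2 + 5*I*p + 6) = 2*p^4 + 14*p^3 + 4*I*p^3 + 42*p^2 + 28*I*p^2 + 294*p - 36*I*p - 252*I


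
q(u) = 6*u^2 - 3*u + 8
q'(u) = 12*u - 3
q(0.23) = 7.63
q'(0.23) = -0.24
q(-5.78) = 225.79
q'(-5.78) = -72.36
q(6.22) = 221.47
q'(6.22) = 71.64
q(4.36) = 108.98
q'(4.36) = 49.32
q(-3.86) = 108.98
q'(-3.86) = -49.32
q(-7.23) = 343.33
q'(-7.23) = -89.76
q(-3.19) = 78.63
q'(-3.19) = -41.28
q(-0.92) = 15.84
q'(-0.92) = -14.04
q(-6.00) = 242.00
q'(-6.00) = -75.00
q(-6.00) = 242.00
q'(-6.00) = -75.00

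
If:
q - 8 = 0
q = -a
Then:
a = -8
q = 8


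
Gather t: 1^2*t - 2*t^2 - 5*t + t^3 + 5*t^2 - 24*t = t^3 + 3*t^2 - 28*t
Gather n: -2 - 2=-4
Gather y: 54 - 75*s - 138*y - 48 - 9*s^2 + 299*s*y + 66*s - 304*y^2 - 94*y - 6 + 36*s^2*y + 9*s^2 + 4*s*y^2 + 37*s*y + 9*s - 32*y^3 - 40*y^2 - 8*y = -32*y^3 + y^2*(4*s - 344) + y*(36*s^2 + 336*s - 240)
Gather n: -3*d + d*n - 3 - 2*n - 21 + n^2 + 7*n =-3*d + n^2 + n*(d + 5) - 24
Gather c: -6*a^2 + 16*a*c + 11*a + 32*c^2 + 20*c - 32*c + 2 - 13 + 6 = -6*a^2 + 11*a + 32*c^2 + c*(16*a - 12) - 5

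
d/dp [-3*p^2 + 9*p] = 9 - 6*p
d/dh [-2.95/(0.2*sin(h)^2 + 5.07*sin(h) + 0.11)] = (1.18*sin(h) + 14.9565)*cos(h)/(0.2*sin(h)^2 + 5.07*sin(h) + 0.11)^2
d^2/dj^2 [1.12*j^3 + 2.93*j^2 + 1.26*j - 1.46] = 6.72*j + 5.86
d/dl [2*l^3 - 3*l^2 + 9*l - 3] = 6*l^2 - 6*l + 9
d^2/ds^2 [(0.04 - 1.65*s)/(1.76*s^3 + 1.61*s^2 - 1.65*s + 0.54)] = (-30.66624*s^5 - 26.565792*s^4 - 16.323626*s^3 + 18.743064*s^2 + 7.741404*s - 2.792052)/(5.451776*s^9 + 14.961408*s^8 - 1.646832*s^7 - 18.861247*s^6 + 10.724769*s^5 + 7.939917*s^4 - 11.559537*s^3 + 5.818878*s^2 - 1.44342*s + 0.157464)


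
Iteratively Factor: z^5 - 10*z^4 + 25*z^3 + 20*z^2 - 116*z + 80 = (z + 2)*(z^4 - 12*z^3 + 49*z^2 - 78*z + 40) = (z - 2)*(z + 2)*(z^3 - 10*z^2 + 29*z - 20) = (z - 4)*(z - 2)*(z + 2)*(z^2 - 6*z + 5) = (z - 5)*(z - 4)*(z - 2)*(z + 2)*(z - 1)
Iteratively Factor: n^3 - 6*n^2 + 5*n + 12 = (n + 1)*(n^2 - 7*n + 12) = (n - 4)*(n + 1)*(n - 3)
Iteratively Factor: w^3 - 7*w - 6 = (w + 1)*(w^2 - w - 6) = (w + 1)*(w + 2)*(w - 3)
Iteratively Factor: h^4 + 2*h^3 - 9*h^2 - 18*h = (h - 3)*(h^3 + 5*h^2 + 6*h) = (h - 3)*(h + 2)*(h^2 + 3*h) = h*(h - 3)*(h + 2)*(h + 3)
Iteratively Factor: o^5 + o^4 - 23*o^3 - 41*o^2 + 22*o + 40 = (o + 2)*(o^4 - o^3 - 21*o^2 + o + 20) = (o - 1)*(o + 2)*(o^3 - 21*o - 20) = (o - 1)*(o + 1)*(o + 2)*(o^2 - o - 20) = (o - 5)*(o - 1)*(o + 1)*(o + 2)*(o + 4)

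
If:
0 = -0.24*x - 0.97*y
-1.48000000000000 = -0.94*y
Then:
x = -6.36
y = 1.57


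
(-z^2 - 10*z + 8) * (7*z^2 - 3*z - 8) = -7*z^4 - 67*z^3 + 94*z^2 + 56*z - 64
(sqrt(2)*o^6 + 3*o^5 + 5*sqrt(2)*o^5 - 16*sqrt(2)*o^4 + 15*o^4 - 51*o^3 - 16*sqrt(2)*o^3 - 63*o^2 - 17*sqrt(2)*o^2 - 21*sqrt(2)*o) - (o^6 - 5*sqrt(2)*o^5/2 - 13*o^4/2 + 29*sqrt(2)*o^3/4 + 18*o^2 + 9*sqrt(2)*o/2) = -o^6 + sqrt(2)*o^6 + 3*o^5 + 15*sqrt(2)*o^5/2 - 16*sqrt(2)*o^4 + 43*o^4/2 - 51*o^3 - 93*sqrt(2)*o^3/4 - 81*o^2 - 17*sqrt(2)*o^2 - 51*sqrt(2)*o/2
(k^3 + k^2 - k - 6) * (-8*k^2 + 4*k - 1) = -8*k^5 - 4*k^4 + 11*k^3 + 43*k^2 - 23*k + 6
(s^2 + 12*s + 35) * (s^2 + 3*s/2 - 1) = s^4 + 27*s^3/2 + 52*s^2 + 81*s/2 - 35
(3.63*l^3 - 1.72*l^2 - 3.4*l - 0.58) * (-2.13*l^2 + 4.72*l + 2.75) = -7.7319*l^5 + 20.7972*l^4 + 9.1061*l^3 - 19.5426*l^2 - 12.0876*l - 1.595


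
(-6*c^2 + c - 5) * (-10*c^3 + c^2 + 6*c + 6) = 60*c^5 - 16*c^4 + 15*c^3 - 35*c^2 - 24*c - 30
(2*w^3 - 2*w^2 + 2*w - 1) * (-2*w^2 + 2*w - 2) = -4*w^5 + 8*w^4 - 12*w^3 + 10*w^2 - 6*w + 2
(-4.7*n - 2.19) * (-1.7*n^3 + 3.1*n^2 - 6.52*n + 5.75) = 7.99*n^4 - 10.847*n^3 + 23.855*n^2 - 12.7462*n - 12.5925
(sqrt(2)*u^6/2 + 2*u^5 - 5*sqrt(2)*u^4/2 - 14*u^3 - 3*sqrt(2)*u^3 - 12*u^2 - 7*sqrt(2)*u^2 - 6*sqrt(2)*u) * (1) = sqrt(2)*u^6/2 + 2*u^5 - 5*sqrt(2)*u^4/2 - 14*u^3 - 3*sqrt(2)*u^3 - 12*u^2 - 7*sqrt(2)*u^2 - 6*sqrt(2)*u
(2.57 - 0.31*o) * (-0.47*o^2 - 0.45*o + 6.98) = 0.1457*o^3 - 1.0684*o^2 - 3.3203*o + 17.9386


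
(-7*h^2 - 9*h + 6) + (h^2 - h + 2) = -6*h^2 - 10*h + 8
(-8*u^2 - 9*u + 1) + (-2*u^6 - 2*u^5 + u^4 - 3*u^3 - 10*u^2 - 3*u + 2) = -2*u^6 - 2*u^5 + u^4 - 3*u^3 - 18*u^2 - 12*u + 3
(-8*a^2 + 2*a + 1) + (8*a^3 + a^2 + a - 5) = 8*a^3 - 7*a^2 + 3*a - 4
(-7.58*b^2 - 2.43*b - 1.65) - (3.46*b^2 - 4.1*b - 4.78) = -11.04*b^2 + 1.67*b + 3.13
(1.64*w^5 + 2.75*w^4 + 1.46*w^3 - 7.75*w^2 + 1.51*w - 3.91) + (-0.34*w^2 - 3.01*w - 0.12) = 1.64*w^5 + 2.75*w^4 + 1.46*w^3 - 8.09*w^2 - 1.5*w - 4.03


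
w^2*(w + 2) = w^3 + 2*w^2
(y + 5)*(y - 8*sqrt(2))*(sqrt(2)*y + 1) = sqrt(2)*y^3 - 15*y^2 + 5*sqrt(2)*y^2 - 75*y - 8*sqrt(2)*y - 40*sqrt(2)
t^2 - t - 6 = (t - 3)*(t + 2)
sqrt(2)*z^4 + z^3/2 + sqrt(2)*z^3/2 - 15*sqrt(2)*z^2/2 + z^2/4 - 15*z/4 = z*(z - 5/2)*(z + 3)*(sqrt(2)*z + 1/2)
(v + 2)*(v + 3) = v^2 + 5*v + 6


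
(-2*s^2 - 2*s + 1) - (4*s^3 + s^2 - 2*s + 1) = -4*s^3 - 3*s^2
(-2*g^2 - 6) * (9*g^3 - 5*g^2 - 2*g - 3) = -18*g^5 + 10*g^4 - 50*g^3 + 36*g^2 + 12*g + 18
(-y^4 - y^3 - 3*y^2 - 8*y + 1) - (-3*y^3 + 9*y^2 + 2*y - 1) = -y^4 + 2*y^3 - 12*y^2 - 10*y + 2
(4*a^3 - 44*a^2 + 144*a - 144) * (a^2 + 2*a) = 4*a^5 - 36*a^4 + 56*a^3 + 144*a^2 - 288*a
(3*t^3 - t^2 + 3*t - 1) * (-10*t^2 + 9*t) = -30*t^5 + 37*t^4 - 39*t^3 + 37*t^2 - 9*t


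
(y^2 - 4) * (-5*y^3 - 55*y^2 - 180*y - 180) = -5*y^5 - 55*y^4 - 160*y^3 + 40*y^2 + 720*y + 720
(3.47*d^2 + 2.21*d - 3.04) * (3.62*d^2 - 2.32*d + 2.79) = 12.5614*d^4 - 0.0502000000000002*d^3 - 6.4507*d^2 + 13.2187*d - 8.4816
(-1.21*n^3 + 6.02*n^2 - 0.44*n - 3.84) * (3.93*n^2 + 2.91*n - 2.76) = -4.7553*n^5 + 20.1375*n^4 + 19.1286*n^3 - 32.9868*n^2 - 9.96*n + 10.5984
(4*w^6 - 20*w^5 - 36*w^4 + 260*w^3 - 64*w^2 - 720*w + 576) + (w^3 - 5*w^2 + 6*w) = 4*w^6 - 20*w^5 - 36*w^4 + 261*w^3 - 69*w^2 - 714*w + 576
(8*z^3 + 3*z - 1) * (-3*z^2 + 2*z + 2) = -24*z^5 + 16*z^4 + 7*z^3 + 9*z^2 + 4*z - 2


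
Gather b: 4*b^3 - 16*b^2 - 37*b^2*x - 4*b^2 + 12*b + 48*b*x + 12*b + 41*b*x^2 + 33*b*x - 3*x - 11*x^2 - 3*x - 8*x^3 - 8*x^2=4*b^3 + b^2*(-37*x - 20) + b*(41*x^2 + 81*x + 24) - 8*x^3 - 19*x^2 - 6*x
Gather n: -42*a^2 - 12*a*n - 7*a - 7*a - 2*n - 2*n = -42*a^2 - 14*a + n*(-12*a - 4)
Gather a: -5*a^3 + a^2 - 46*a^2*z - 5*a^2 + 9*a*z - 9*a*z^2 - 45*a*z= -5*a^3 + a^2*(-46*z - 4) + a*(-9*z^2 - 36*z)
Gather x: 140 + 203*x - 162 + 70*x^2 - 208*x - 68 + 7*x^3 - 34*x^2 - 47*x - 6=7*x^3 + 36*x^2 - 52*x - 96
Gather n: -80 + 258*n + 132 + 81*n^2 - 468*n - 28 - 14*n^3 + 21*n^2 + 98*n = -14*n^3 + 102*n^2 - 112*n + 24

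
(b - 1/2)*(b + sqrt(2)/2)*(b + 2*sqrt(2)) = b^3 - b^2/2 + 5*sqrt(2)*b^2/2 - 5*sqrt(2)*b/4 + 2*b - 1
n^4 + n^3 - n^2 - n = n*(n - 1)*(n + 1)^2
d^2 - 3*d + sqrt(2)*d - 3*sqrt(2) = (d - 3)*(d + sqrt(2))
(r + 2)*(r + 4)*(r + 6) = r^3 + 12*r^2 + 44*r + 48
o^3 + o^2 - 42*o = o*(o - 6)*(o + 7)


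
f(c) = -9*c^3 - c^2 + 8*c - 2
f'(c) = -27*c^2 - 2*c + 8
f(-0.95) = -2.79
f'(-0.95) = -14.47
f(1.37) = -16.06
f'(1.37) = -45.42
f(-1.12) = 0.43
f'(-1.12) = -23.63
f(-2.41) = 98.89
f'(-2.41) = -144.00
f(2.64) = -153.45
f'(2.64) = -185.46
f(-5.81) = 1682.87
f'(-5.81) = -891.79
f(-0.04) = -2.32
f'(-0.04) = 8.04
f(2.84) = -193.50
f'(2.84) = -215.45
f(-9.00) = 6406.00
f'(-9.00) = -2161.00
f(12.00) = -15602.00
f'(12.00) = -3904.00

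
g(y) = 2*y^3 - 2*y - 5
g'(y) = 6*y^2 - 2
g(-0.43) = -4.30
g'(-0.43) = -0.89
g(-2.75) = -41.09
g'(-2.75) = 43.38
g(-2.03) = -17.67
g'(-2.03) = 22.73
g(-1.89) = -14.72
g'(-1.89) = 19.43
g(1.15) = -4.26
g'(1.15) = 5.94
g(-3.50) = -83.75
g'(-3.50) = 71.50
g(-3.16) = -61.79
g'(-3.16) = 57.91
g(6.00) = 415.00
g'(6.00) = 214.00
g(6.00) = 415.00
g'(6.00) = 214.00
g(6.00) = 415.00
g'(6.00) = 214.00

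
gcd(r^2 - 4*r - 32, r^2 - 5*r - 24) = r - 8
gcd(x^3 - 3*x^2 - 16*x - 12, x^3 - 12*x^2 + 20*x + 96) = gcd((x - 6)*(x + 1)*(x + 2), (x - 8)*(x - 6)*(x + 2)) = x^2 - 4*x - 12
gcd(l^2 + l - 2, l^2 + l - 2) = l^2 + l - 2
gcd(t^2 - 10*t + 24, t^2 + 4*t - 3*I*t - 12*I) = 1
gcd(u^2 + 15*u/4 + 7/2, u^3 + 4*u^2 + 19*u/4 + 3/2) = u + 2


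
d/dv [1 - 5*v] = -5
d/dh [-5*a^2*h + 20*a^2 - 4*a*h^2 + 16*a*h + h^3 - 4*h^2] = -5*a^2 - 8*a*h + 16*a + 3*h^2 - 8*h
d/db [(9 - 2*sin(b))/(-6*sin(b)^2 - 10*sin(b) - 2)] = (-6*sin(b)^2 + 54*sin(b) + 47)*cos(b)/(2*(3*sin(b)^2 + 5*sin(b) + 1)^2)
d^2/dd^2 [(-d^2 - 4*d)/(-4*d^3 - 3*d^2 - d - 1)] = 2*(16*d^6 + 192*d^5 + 132*d^4 - 11*d^3 - 105*d^2 - 36*d - 3)/(64*d^9 + 144*d^8 + 156*d^7 + 147*d^6 + 111*d^5 + 60*d^4 + 31*d^3 + 12*d^2 + 3*d + 1)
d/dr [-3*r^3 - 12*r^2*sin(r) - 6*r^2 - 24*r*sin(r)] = -12*r^2*cos(r) - 9*r^2 - 24*sqrt(2)*r*sin(r + pi/4) - 12*r - 24*sin(r)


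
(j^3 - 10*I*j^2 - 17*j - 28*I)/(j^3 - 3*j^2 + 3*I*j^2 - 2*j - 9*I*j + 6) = (j^2 - 11*I*j - 28)/(j^2 + j*(-3 + 2*I) - 6*I)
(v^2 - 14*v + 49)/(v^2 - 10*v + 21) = (v - 7)/(v - 3)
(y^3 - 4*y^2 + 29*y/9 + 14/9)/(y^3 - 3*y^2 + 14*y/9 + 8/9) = (3*y - 7)/(3*y - 4)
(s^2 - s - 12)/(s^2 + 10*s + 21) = (s - 4)/(s + 7)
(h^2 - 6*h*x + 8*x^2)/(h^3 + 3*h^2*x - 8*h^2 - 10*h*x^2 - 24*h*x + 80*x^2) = (h - 4*x)/(h^2 + 5*h*x - 8*h - 40*x)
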